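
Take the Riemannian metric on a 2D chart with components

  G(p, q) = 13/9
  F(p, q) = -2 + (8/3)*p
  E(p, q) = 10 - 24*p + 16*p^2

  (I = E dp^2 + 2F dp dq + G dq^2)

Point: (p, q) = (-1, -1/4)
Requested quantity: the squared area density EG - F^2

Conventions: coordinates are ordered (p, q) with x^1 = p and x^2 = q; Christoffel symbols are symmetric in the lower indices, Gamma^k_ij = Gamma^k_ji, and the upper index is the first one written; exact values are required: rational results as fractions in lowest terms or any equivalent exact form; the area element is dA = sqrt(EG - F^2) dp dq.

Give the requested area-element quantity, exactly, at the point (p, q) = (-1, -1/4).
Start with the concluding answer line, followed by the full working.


Answer: EG - F^2 = 454/9

E = 50, F = -14/3, G = 13/9; EG - F^2 = 454/9


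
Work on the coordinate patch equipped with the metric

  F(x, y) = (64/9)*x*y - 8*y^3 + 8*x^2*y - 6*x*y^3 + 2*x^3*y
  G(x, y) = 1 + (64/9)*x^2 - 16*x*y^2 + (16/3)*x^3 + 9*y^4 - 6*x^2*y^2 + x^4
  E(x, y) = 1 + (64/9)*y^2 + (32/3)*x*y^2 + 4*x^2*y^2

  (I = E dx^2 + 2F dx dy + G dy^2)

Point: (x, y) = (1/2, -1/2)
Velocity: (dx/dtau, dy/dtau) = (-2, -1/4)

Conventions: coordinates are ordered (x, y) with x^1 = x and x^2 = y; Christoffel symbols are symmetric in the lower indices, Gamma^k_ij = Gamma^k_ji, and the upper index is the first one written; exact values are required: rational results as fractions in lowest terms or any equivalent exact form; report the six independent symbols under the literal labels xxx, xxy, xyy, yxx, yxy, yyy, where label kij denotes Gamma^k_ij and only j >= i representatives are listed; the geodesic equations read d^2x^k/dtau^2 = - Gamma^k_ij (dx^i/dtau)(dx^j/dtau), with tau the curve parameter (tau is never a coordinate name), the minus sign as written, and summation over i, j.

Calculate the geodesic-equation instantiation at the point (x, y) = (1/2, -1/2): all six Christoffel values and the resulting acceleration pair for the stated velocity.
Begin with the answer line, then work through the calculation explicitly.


Answer: Gamma_xxx = 33/91, Gamma_xxy = -121/91, Gamma_xyy = -99/91, Gamma_yxx = -15/91, Gamma_yxy = 55/91, Gamma_yyy = 45/91; accelerations (d^2x/dtau^2, d^2y/dtau^2) = (-11/208, 5/208)

E = 157/36, F = -55/36, G = 61/36 at the point
E_x = 11/3, E_y = -121/9, F_x = -68/9, F_y = -22/9, G_x = 55/9, G_y = 5
EG - F^2 = 91/18;  g^inv = (18/91) * [[61/36, 55/36], [55/36, 157/36]]
first-kind symbols [ij,l] = (1/2)(d_i g_jl + d_j g_il - d_l g_ij): [xx,x] = E_x/2 = 11/6, [xx,y] = F_x - E_y/2 = -5/6, [xy,x] = E_y/2 = -121/18, [xy,y] = G_x/2 = 55/18, [yy,x] = F_y - G_x/2 = -11/2, [yy,y] = G_y/2 = 5/2
Gamma^x_ij = (G*[ij,x] - F*[ij,y])/(EG - F^2), Gamma^y_ij = (E*[ij,y] - F*[ij,x])/(EG - F^2)
Gamma_xxx = 33/91, Gamma_xxy = -121/91, Gamma_xyy = -99/91, Gamma_yxx = -15/91, Gamma_yxy = 55/91, Gamma_yyy = 45/91
d^2x/dtau^2 = -(Gamma_xxx*(-2)^2 + 2*Gamma_xxy*(-2)*(-1/4) + Gamma_xyy*(-1/4)^2) = -11/208
d^2y/dtau^2 = -(Gamma_yxx*(-2)^2 + 2*Gamma_yxy*(-2)*(-1/4) + Gamma_yyy*(-1/4)^2) = 5/208


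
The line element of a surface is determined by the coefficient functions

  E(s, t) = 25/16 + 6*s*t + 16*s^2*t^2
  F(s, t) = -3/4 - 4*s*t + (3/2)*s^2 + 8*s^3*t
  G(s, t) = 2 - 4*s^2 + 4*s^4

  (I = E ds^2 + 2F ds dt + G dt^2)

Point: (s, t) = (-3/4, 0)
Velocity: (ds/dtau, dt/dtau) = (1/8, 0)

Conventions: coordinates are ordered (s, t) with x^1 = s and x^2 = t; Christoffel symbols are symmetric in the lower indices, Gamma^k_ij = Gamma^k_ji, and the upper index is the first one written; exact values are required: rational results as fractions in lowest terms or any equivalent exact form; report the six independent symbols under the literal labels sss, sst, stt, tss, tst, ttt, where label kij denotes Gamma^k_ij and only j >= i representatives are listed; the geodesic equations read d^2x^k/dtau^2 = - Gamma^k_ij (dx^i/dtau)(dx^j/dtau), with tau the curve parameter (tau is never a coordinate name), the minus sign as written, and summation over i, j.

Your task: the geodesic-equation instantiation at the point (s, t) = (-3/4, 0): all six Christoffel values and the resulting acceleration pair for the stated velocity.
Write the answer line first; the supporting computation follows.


Answer: Gamma_sss = 0, Gamma_sst = -144/101, Gamma_stt = 0, Gamma_tss = 0, Gamma_tst = -24/101, Gamma_ttt = 0; accelerations (d^2s/dtau^2, d^2t/dtau^2) = (0, 0)

E = 25/16, F = 3/32, G = 65/64 at the point
E_s = 0, E_t = -9/2, F_s = -9/4, F_t = -3/8, G_s = -3/4, G_t = 0
EG - F^2 = 101/64;  g^inv = (64/101) * [[65/64, -3/32], [-3/32, 25/16]]
first-kind symbols [ij,l] = (1/2)(d_i g_jl + d_j g_il - d_l g_ij): [ss,s] = E_s/2 = 0, [ss,t] = F_s - E_t/2 = 0, [st,s] = E_t/2 = -9/4, [st,t] = G_s/2 = -3/8, [tt,s] = F_t - G_s/2 = 0, [tt,t] = G_t/2 = 0
Gamma^s_ij = (G*[ij,s] - F*[ij,t])/(EG - F^2), Gamma^t_ij = (E*[ij,t] - F*[ij,s])/(EG - F^2)
Gamma_sss = 0, Gamma_sst = -144/101, Gamma_stt = 0, Gamma_tss = 0, Gamma_tst = -24/101, Gamma_ttt = 0
d^2s/dtau^2 = -(Gamma_sss*(1/8)^2 + 2*Gamma_sst*(1/8)*(0) + Gamma_stt*(0)^2) = 0
d^2t/dtau^2 = -(Gamma_tss*(1/8)^2 + 2*Gamma_tst*(1/8)*(0) + Gamma_ttt*(0)^2) = 0


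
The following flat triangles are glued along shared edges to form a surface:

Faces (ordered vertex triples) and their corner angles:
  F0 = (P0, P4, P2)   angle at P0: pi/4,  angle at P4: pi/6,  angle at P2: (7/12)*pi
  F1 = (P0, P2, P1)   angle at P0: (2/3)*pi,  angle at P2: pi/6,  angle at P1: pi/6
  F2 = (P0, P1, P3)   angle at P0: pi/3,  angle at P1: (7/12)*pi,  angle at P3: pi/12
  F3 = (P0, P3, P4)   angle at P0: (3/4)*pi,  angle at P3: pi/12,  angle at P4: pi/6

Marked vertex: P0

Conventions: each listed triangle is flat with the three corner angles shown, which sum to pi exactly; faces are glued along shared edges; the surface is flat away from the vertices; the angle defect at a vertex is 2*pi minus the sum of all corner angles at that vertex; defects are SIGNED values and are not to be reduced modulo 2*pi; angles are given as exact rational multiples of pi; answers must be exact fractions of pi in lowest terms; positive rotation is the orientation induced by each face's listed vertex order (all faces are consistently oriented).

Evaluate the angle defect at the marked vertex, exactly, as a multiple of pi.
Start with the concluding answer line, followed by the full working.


Answer: defect(P0) = 0

Sum of corner angles at P0: 2*pi
defect = 2*pi - 2*pi


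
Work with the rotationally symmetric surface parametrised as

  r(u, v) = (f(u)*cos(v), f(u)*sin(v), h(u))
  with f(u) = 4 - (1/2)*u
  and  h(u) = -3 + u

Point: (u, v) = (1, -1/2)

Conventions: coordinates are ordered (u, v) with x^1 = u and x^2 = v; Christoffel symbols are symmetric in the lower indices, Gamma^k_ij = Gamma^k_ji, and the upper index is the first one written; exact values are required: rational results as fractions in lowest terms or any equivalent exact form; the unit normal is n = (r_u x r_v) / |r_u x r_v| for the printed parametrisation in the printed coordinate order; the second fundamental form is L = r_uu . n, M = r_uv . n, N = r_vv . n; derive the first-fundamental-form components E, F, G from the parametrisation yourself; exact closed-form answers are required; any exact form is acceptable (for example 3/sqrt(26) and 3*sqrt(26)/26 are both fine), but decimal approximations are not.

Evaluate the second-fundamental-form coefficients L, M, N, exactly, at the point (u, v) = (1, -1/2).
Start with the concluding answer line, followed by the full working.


Answer: L = 0, M = 0, N = 7*sqrt(5)/5

f = 7/2, f' = -1/2, f'' = 0, h' = 1, h'' = 0
E = 5/4, F = 0, G = 49/4; answer radicand W^2 = 5/4
unnormalised second-form numerators: l = 0, m = 0, n = 7/2; L = l/sqrt(5/4), and similarly M = m/sqrt(W^2), N = n/sqrt(W^2)


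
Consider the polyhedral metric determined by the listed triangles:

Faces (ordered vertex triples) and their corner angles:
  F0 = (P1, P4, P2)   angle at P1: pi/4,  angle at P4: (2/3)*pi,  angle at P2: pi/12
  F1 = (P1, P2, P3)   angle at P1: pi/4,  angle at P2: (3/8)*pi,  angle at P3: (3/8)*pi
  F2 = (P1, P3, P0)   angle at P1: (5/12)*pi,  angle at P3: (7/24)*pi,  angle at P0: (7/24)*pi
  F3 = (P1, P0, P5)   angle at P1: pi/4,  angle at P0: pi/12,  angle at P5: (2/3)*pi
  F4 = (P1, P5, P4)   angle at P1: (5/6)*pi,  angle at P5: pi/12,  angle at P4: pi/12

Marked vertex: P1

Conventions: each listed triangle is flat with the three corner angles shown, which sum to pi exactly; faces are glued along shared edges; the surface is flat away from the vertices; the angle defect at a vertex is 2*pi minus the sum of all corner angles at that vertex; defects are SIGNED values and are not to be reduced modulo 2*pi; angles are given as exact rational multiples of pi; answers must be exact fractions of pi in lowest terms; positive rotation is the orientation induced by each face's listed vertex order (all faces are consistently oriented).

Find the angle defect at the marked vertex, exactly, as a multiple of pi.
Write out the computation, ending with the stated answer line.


Sum of corner angles at P1: 2*pi
defect = 2*pi - 2*pi

Answer: defect(P1) = 0


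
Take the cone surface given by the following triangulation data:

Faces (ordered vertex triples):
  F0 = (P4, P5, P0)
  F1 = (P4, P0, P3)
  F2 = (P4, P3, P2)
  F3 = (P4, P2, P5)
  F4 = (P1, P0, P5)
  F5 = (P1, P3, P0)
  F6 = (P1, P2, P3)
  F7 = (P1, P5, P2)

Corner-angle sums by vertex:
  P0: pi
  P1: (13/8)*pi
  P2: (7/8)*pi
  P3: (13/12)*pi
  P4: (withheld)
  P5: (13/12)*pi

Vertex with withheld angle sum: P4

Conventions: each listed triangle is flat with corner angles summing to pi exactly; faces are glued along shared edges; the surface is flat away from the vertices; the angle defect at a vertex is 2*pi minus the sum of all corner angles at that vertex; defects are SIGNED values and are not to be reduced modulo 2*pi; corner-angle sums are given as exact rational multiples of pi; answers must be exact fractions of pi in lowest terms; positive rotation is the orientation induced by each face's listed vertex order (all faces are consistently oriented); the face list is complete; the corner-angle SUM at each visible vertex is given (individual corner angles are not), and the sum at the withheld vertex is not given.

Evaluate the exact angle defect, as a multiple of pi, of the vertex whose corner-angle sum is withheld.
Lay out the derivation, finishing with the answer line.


V = 6, E = 12, F = 8; chi = V - E + F = 2
Gauss-Bonnet: total defect = 2*pi*chi = 4*pi; visible defects sum to (13/3)*pi

Answer: defect(P4) = -pi/3


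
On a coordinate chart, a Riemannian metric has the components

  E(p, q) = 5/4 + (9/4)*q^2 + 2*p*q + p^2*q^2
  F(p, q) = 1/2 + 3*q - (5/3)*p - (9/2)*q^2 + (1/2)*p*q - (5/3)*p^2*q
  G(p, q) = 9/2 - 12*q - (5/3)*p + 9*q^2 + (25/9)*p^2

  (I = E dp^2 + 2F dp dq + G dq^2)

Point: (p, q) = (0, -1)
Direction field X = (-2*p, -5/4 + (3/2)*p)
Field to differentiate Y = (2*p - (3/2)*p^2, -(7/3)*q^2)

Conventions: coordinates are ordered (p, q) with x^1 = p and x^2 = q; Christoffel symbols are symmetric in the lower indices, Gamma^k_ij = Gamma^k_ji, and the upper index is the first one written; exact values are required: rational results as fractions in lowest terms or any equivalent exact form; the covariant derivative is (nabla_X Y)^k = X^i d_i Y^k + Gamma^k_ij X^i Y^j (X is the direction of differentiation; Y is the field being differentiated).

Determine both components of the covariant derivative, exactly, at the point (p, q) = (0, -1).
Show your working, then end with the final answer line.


E = 7/2, F = -7, G = 51/2 at the point
E_p = -2, E_q = -9/2, F_p = -13/6, F_q = 12, G_p = -5/3, G_q = -30
EG - F^2 = 161/4;  g^inv = (4/161) * [[51/2, 7], [7, 7/2]]
first-kind symbols [ij,l] = (1/2)(d_i g_jl + d_j g_il - d_l g_ij): [pp,p] = E_p/2 = -1, [pp,q] = F_p - E_q/2 = 1/12, [pq,p] = E_q/2 = -9/4, [pq,q] = G_p/2 = -5/6, [qq,p] = F_q - G_p/2 = 77/6, [qq,q] = G_q/2 = -15
Gamma^p_ij = (G*[ij,p] - F*[ij,q])/(EG - F^2), Gamma^q_ij = (E*[ij,q] - F*[ij,p])/(EG - F^2)
Gamma_ppp = -13/21, Gamma_ppq = -1517/966, Gamma_pqq = 127/23, Gamma_qpp = -1/6, Gamma_qpq = -32/69, Gamma_qqq = 64/69
X = (0, -5/4), Y = (0, -7/3) at the point

Answer: (nabla_X Y)^p = 4445/276, (nabla_X Y)^q = -1295/414


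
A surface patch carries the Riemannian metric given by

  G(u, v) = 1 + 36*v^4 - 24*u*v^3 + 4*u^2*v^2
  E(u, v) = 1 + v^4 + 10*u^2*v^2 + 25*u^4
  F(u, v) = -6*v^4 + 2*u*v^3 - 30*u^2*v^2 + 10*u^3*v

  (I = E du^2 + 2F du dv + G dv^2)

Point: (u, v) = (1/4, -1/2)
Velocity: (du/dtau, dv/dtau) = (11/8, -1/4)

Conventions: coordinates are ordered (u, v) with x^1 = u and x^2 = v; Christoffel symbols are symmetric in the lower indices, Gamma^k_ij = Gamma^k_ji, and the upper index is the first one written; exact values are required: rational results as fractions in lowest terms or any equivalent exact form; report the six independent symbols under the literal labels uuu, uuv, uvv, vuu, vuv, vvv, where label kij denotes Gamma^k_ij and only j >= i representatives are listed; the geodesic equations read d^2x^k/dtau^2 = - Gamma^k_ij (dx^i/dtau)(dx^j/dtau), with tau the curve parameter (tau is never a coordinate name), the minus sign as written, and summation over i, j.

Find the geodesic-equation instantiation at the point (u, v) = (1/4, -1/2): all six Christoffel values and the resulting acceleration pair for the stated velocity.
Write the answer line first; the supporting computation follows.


Answer: Gamma_uuu = 360/1121, Gamma_uuv = -144/1121, Gamma_uvv = 936/1121, Gamma_vuu = -1120/1121, Gamma_vuv = 448/1121, Gamma_vvv = -2912/1121; accelerations (d^2u/dtau^2, d^2v/dtau^2) = (-6705/8968, 5215/2242)

E = 337/256, F = -63/64, G = 65/16 at the point
E_u = 45/16, E_v = -9/8, F_u = -79/16, F_v = 173/32, G_u = 7/2, G_v = -91/4
EG - F^2 = 1121/256;  g^inv = (256/1121) * [[65/16, 63/64], [63/64, 337/256]]
first-kind symbols [ij,l] = (1/2)(d_i g_jl + d_j g_il - d_l g_ij): [uu,u] = E_u/2 = 45/32, [uu,v] = F_u - E_v/2 = -35/8, [uv,u] = E_v/2 = -9/16, [uv,v] = G_u/2 = 7/4, [vv,u] = F_v - G_u/2 = 117/32, [vv,v] = G_v/2 = -91/8
Gamma^u_ij = (G*[ij,u] - F*[ij,v])/(EG - F^2), Gamma^v_ij = (E*[ij,v] - F*[ij,u])/(EG - F^2)
Gamma_uuu = 360/1121, Gamma_uuv = -144/1121, Gamma_uvv = 936/1121, Gamma_vuu = -1120/1121, Gamma_vuv = 448/1121, Gamma_vvv = -2912/1121
d^2u/dtau^2 = -(Gamma_uuu*(11/8)^2 + 2*Gamma_uuv*(11/8)*(-1/4) + Gamma_uvv*(-1/4)^2) = -6705/8968
d^2v/dtau^2 = -(Gamma_vuu*(11/8)^2 + 2*Gamma_vuv*(11/8)*(-1/4) + Gamma_vvv*(-1/4)^2) = 5215/2242


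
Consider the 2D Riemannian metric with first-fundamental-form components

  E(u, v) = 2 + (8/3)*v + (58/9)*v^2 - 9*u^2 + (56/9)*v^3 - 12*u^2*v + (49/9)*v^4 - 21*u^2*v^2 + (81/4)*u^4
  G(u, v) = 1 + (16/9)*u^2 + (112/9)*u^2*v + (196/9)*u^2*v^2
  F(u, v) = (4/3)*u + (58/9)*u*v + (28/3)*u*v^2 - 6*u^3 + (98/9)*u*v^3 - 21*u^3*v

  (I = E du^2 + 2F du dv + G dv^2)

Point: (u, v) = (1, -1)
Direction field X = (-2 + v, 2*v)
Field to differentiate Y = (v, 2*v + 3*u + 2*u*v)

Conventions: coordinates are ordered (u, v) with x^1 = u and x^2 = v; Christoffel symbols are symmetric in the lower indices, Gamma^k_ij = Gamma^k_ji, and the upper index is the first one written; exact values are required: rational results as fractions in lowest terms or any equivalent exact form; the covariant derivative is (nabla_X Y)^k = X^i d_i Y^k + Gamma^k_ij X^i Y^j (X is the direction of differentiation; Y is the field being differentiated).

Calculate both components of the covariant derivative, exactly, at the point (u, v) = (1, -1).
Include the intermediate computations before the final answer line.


E = 29/4, F = 25/3, G = 109/9 at the point
E_u = 45, E_v = 50/3, F_u = 115/3, F_v = -5/9, G_u = 200/9, G_v = -280/9
EG - F^2 = 661/36;  g^inv = (36/661) * [[109/9, -25/3], [-25/3, 29/4]]
first-kind symbols [ij,l] = (1/2)(d_i g_jl + d_j g_il - d_l g_ij): [uu,u] = E_u/2 = 45/2, [uu,v] = F_u - E_v/2 = 30, [uv,u] = E_v/2 = 25/3, [uv,v] = G_u/2 = 100/9, [vv,u] = F_v - G_u/2 = -35/3, [vv,v] = G_v/2 = -140/9
Gamma^u_ij = (G*[ij,u] - F*[ij,v])/(EG - F^2), Gamma^v_ij = (E*[ij,v] - F*[ij,u])/(EG - F^2)
Gamma_uuu = 810/661, Gamma_uuv = 300/661, Gamma_uvv = -420/661, Gamma_vuu = 1080/661, Gamma_vuv = 400/661, Gamma_vvv = -560/661
X = (-3, -2), Y = (-1, -1) at the point

Answer: (nabla_X Y)^u = 1768/661, (nabla_X Y)^v = -3151/661


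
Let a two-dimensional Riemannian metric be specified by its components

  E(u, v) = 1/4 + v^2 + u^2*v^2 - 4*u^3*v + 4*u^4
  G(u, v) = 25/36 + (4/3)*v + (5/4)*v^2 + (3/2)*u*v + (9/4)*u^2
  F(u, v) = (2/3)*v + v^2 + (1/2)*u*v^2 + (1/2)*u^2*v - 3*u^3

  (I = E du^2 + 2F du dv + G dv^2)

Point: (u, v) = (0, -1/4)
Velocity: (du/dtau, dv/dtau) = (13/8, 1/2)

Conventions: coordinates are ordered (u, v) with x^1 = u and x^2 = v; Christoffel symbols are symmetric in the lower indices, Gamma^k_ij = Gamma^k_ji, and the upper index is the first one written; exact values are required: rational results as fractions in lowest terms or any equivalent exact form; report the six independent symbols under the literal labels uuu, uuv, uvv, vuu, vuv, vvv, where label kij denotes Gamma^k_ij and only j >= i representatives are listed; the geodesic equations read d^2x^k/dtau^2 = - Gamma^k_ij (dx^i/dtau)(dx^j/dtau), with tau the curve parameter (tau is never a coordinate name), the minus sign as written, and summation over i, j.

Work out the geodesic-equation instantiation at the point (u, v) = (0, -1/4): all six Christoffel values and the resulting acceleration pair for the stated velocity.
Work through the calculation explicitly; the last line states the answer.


E = 5/16, F = -5/48, G = 253/576 at the point
E_u = 0, E_v = -1/2, F_u = 1/32, F_v = 1/6, G_u = -3/8, G_v = 17/24
EG - F^2 = 1165/9216;  g^inv = (9216/1165) * [[253/576, 5/48], [5/48, 5/16]]
first-kind symbols [ij,l] = (1/2)(d_i g_jl + d_j g_il - d_l g_ij): [uu,u] = E_u/2 = 0, [uu,v] = F_u - E_v/2 = 9/32, [uv,u] = E_v/2 = -1/4, [uv,v] = G_u/2 = -3/16, [vv,u] = F_v - G_u/2 = 17/48, [vv,v] = G_v/2 = 17/48
Gamma^u_ij = (G*[ij,u] - F*[ij,v])/(EG - F^2), Gamma^v_ij = (E*[ij,v] - F*[ij,u])/(EG - F^2)
Gamma_uuu = 54/233, Gamma_uuv = -1192/1165, Gamma_uvv = 5321/3495, Gamma_vuu = 162/233, Gamma_vuv = -156/233, Gamma_vvv = 272/233
d^2u/dtau^2 = -(Gamma_uuu*(13/8)^2 + 2*Gamma_uuv*(13/8)*(1/2) + Gamma_uvv*(1/2)^2) = 74939/111840
d^2v/dtau^2 = -(Gamma_vuu*(13/8)^2 + 2*Gamma_vuv*(13/8)*(1/2) + Gamma_vvv*(1/2)^2) = -7753/7456

Answer: Gamma_uuu = 54/233, Gamma_uuv = -1192/1165, Gamma_uvv = 5321/3495, Gamma_vuu = 162/233, Gamma_vuv = -156/233, Gamma_vvv = 272/233; accelerations (d^2u/dtau^2, d^2v/dtau^2) = (74939/111840, -7753/7456)


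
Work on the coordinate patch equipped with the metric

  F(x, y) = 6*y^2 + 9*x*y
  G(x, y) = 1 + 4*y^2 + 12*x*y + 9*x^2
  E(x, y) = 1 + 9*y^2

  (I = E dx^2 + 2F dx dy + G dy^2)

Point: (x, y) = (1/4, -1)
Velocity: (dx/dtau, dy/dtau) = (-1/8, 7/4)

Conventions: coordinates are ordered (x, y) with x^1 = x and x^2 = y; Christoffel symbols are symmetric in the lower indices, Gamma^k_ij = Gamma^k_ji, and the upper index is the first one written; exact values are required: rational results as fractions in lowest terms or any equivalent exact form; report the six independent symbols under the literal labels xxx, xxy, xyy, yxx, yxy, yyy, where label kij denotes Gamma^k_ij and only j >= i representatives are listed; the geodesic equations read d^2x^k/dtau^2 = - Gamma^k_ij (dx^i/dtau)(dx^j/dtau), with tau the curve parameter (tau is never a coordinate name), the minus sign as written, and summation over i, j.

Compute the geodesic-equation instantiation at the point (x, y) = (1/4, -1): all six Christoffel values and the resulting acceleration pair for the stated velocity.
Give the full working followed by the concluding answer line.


E = 10, F = 15/4, G = 41/16 at the point
E_x = 0, E_y = -18, F_x = -9, F_y = -39/4, G_x = -15/2, G_y = -5
EG - F^2 = 185/16;  g^inv = (16/185) * [[41/16, -15/4], [-15/4, 10]]
first-kind symbols [ij,l] = (1/2)(d_i g_jl + d_j g_il - d_l g_ij): [xx,x] = E_x/2 = 0, [xx,y] = F_x - E_y/2 = 0, [xy,x] = E_y/2 = -9, [xy,y] = G_x/2 = -15/4, [yy,x] = F_y - G_x/2 = -6, [yy,y] = G_y/2 = -5/2
Gamma^x_ij = (G*[ij,x] - F*[ij,y])/(EG - F^2), Gamma^y_ij = (E*[ij,y] - F*[ij,x])/(EG - F^2)
Gamma_xxx = 0, Gamma_xxy = -144/185, Gamma_xyy = -96/185, Gamma_yxx = 0, Gamma_yxy = -12/37, Gamma_yyy = -8/37
d^2x/dtau^2 = -(Gamma_xxx*(-1/8)^2 + 2*Gamma_xxy*(-1/8)*(7/4) + Gamma_xyy*(7/4)^2) = 231/185
d^2y/dtau^2 = -(Gamma_yxx*(-1/8)^2 + 2*Gamma_yxy*(-1/8)*(7/4) + Gamma_yyy*(7/4)^2) = 77/148

Answer: Gamma_xxx = 0, Gamma_xxy = -144/185, Gamma_xyy = -96/185, Gamma_yxx = 0, Gamma_yxy = -12/37, Gamma_yyy = -8/37; accelerations (d^2x/dtau^2, d^2y/dtau^2) = (231/185, 77/148)


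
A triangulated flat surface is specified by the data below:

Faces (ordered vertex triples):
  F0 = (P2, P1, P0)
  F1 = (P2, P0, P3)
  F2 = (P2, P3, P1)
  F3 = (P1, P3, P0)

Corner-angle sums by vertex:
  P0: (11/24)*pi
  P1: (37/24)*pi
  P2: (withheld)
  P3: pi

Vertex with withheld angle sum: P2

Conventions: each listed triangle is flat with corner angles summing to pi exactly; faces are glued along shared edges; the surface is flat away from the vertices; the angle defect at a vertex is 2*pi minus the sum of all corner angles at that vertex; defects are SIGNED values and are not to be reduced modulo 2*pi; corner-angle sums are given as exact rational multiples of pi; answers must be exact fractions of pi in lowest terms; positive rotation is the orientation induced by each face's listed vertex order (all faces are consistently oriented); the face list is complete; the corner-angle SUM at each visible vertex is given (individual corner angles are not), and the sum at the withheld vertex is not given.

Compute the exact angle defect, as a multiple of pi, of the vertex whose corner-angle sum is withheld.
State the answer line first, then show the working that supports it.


Answer: defect(P2) = pi

V = 4, E = 6, F = 4; chi = V - E + F = 2
Gauss-Bonnet: total defect = 2*pi*chi = 4*pi; visible defects sum to 3*pi


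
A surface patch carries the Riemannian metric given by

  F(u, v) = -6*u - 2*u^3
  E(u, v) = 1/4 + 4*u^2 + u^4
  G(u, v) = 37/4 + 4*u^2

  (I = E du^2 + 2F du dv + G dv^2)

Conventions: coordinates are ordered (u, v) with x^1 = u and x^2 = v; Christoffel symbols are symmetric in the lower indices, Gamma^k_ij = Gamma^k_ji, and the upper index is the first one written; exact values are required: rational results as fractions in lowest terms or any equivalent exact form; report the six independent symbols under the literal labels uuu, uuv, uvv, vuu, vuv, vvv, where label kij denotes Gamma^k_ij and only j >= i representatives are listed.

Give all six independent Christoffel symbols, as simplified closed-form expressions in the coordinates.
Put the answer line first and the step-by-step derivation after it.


Answer: Gamma_uuu = (-64*u^5 - 216*u^3 + 16*u)/(20*u^4 + 32*u^2 + 37), Gamma_uuv = (128*u^4 + 384*u^2)/(20*u^4 + 32*u^2 + 37), Gamma_uvv = (-256*u^3 - 592*u)/(20*u^4 + 32*u^2 + 37), Gamma_vuu = (-32*u^6 - 160*u^4 - 24*u^2 - 24)/(20*u^4 + 32*u^2 + 37), Gamma_vuv = (64*u^5 + 256*u^3 + 16*u)/(20*u^4 + 32*u^2 + 37), Gamma_vvv = (-128*u^4 - 384*u^2)/(20*u^4 + 32*u^2 + 37)

E = 1/4 + 4*u^2 + u^4; F = -6*u - 2*u^3; G = 37/4 + 4*u^2
Gamma^k_ij = (1/2) g^{kl} (d_i g_jl + d_j g_il - d_l g_ij), with g^inv = (1/(EG-F^2)) [[G, -F], [-F, E]]
first partials: E_u = 8*u + 4*u^3, E_v = 0, F_u = -6 - 6*u^2, F_v = 0, G_u = 8*u, G_v = 0
D = EG - F^2 = 37/16 + 2*u^2 + (5/4)*u^4
expanded: Gamma^u_uu = (G E_u - 2F F_u + F E_v)/(2D), Gamma^u_uv = (G E_v - F G_u)/(2D), Gamma^u_vv = (2G F_v - G G_u - F G_v)/(2D), Gamma^v_uu = (2E F_u - E E_v - F E_u)/(2D), Gamma^v_uv = (E G_u - F E_v)/(2D), Gamma^v_vv = (E G_v - 2F F_v + F G_u)/(2D); substitute and cancel common factors


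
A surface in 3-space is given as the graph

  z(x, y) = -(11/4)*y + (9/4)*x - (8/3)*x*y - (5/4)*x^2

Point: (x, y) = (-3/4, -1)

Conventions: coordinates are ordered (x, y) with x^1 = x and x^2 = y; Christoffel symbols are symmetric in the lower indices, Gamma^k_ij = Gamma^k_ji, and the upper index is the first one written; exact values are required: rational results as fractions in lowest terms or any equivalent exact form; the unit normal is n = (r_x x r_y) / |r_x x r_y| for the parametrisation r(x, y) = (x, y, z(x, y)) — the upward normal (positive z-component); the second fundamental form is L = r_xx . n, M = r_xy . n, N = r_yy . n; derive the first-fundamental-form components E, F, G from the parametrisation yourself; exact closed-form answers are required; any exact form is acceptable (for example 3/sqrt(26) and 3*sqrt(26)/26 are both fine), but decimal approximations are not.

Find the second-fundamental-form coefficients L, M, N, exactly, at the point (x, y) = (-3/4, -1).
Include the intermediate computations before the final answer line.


z_x = 163/24, z_y = -3/4, z_xx = -5/2, z_xy = -8/3, z_yy = 0
E = 27145/576, F = -163/32, G = 25/16; answer radicand W^2 = 27469/576
unnormalised second-form numerators: l = -5/2, m = -8/3, n = 0; L = l/sqrt(27469/576), and similarly M = m/sqrt(W^2), N = n/sqrt(W^2)

Answer: L = -60*sqrt(27469)/27469, M = -64*sqrt(27469)/27469, N = 0


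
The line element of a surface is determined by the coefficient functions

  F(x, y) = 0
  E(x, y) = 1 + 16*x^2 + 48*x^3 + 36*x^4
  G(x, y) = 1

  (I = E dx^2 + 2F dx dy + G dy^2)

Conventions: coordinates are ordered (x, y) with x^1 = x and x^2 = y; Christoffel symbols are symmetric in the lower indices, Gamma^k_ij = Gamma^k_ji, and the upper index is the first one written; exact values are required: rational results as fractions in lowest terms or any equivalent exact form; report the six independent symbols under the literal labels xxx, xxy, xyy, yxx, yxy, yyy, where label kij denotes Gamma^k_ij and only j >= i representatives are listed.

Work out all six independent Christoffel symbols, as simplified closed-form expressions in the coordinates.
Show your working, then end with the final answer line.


E = 1 + 16*x^2 + 48*x^3 + 36*x^4; F = 0; G = 1
Gamma^k_ij = (1/2) g^{kl} (d_i g_jl + d_j g_il - d_l g_ij), with g^inv = (1/(EG-F^2)) [[G, -F], [-F, E]]
first partials: E_x = 32*x + 144*x^2 + 144*x^3, E_y = 0, F_x = 0, F_y = 0, G_x = 0, G_y = 0
D = EG - F^2 = 1 + 16*x^2 + 48*x^3 + 36*x^4
expanded: Gamma^x_xx = (G E_x - 2F F_x + F E_y)/(2D), Gamma^x_xy = (G E_y - F G_x)/(2D), Gamma^x_yy = (2G F_y - G G_x - F G_y)/(2D), Gamma^y_xx = (2E F_x - E E_y - F E_x)/(2D), Gamma^y_xy = (E G_x - F E_y)/(2D), Gamma^y_yy = (E G_y - 2F F_y + F G_x)/(2D); substitute and cancel common factors

Answer: Gamma_xxx = (72*x^3 + 72*x^2 + 16*x)/(36*x^4 + 48*x^3 + 16*x^2 + 1), Gamma_xxy = 0, Gamma_xyy = 0, Gamma_yxx = 0, Gamma_yxy = 0, Gamma_yyy = 0


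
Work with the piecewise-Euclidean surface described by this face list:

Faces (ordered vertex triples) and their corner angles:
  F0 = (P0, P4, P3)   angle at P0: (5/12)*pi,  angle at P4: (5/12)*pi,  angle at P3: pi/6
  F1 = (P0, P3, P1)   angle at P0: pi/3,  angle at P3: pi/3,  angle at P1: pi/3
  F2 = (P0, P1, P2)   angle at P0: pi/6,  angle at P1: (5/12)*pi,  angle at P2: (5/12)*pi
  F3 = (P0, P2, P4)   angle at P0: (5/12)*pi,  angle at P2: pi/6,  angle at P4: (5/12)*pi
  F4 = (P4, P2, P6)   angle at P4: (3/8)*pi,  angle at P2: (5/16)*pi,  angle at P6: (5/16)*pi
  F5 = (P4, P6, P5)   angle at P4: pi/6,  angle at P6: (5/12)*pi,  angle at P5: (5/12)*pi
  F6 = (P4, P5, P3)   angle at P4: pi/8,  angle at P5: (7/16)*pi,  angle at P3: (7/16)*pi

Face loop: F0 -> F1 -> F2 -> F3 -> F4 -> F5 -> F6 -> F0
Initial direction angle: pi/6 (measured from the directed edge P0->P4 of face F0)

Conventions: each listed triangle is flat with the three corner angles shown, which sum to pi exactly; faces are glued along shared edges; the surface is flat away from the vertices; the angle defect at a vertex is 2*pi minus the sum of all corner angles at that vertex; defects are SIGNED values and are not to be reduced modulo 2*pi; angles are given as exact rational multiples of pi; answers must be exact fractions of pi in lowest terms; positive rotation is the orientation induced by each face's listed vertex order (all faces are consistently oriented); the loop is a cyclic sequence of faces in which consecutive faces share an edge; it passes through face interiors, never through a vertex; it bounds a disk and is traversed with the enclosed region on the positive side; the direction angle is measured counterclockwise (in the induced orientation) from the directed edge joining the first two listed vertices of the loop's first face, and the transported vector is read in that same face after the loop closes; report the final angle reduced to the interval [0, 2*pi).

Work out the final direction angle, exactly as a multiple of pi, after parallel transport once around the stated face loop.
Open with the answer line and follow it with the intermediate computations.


Answer: final direction angle = (4/3)*pi

enclosed vertex P0: corner angles sum to (4/3)*pi, defect = 2*pi - (4/3)*pi = (2/3)*pi
enclosed vertex P4: corner angles sum to (3/2)*pi, defect = 2*pi - (3/2)*pi = pi/2
holonomy = initial angle + sum of enclosed defects (mod 2*pi), positive in the induced orientation
final angle = pi/6 + (7/6)*pi = (4/3)*pi (mod 2*pi)


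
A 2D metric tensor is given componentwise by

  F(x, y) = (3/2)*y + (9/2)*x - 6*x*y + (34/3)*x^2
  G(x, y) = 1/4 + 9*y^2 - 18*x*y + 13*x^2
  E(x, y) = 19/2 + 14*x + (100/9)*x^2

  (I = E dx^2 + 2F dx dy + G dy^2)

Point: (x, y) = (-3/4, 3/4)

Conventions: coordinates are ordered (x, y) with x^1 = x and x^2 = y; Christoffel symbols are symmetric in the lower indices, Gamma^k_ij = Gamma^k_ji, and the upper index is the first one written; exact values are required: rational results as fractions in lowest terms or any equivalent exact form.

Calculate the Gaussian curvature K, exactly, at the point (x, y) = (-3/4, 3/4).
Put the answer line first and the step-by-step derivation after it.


Answer: K = -25248/113569

E = 21/4, F = 15/2, G = 91/4, EG - F^2 = 1011/16 at the point
E_x = -8/3, E_y = 0, F_x = -17, F_y = 6, G_x = -33, G_y = 27
E_yy = 0, F_xy = -6, G_xx = 26
Apply the Brioschi formula K = (det M1 - det M2)/(EG - F^2)^2 over the derivative matrices of E, F, G.
M1 = [[-E_yy/2 + F_xy - G_xx/2, E_x/2, F_x - E_y/2], [F_y - G_x/2, E, F], [G_y/2, F, G]] = [[-19, -4/3, -17], [45/2, 21/4, 15/2], [27/2, 15/2, 91/4]]; det M1 = -37071/16
M2 = [[0, E_y/2, G_x/2], [E_y/2, E, F], [G_x/2, F, G]] = [[0, 0, -33/2], [0, 21/4, 15/2], [-33/2, 15/2, 91/4]]; det M2 = -22869/16
det M1 - det M2 = -7101/8; K = -7101/8 / (1011/16)^2 = -25248/113569


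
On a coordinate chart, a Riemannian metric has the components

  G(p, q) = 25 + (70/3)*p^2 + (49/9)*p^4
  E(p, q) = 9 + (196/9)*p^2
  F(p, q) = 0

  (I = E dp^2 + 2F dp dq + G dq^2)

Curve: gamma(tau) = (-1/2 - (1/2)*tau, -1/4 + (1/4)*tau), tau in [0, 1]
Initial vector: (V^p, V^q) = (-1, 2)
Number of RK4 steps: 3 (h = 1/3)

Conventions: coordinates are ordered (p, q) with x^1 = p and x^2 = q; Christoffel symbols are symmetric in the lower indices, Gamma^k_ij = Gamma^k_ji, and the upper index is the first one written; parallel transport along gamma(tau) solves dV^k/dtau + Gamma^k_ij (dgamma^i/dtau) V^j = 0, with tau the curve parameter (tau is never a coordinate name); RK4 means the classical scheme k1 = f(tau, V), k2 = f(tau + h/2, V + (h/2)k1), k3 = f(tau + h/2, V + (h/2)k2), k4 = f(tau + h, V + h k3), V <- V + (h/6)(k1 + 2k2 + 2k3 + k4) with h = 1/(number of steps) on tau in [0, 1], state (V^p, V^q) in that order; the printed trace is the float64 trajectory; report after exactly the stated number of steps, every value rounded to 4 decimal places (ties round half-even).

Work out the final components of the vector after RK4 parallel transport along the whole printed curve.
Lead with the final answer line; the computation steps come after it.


Answer: V^p = -1.0477, V^q = 1.3997

gamma'(tau) = (-1/2, 1/4); f(tau, V)^k = -Gamma^k_ij(gamma(tau)) gamma'^i(tau) V^j; h = 1/3; intermediate values shown to 6 dp
curve data and Christoffel symbols at the stage parameters:
  tau = 0.000000: gamma = (-0.500000, -0.250000), gamma' = (-0.500000, 0.250000); Gamma_ppp = -0.753846, Gamma_ppq = 0.000000, Gamma_pqq = 0.901923, Gamma_qpp = 0.000000, Gamma_qpq = -0.417910, Gamma_qqq = 0.000000
  tau = 0.166667: gamma = (-0.583333, -0.208333), gamma' = (-0.500000, 0.250000); Gamma_ppp = -0.774121, Gamma_ppq = 0.000000, Gamma_pqq = 0.961123, Gamma_qpp = 0.000000, Gamma_qpq = -0.469836, Gamma_qqq = 0.000000
  tau = 0.333333: gamma = (-0.666667, -0.166667), gamma' = (-0.500000, 0.250000); Gamma_ppp = -0.777264, Gamma_ppq = 0.000000, Gamma_pqq = 1.005508, Gamma_qpp = 0.000000, Gamma_qpq = -0.515337, Gamma_qqq = 0.000000
  tau = 0.500000: gamma = (-0.750000, -0.125000), gamma' = (-0.500000, 0.250000); Gamma_ppp = -0.768627, Gamma_ppq = 0.000000, Gamma_pqq = 1.039706, Gamma_qpp = 0.000000, Gamma_qpq = -0.554455, Gamma_qqq = 0.000000
  tau = 0.666667: gamma = (-0.833333, -0.083333), gamma' = (-0.500000, 0.250000); Gamma_ppp = -0.752303, Gamma_ppq = 0.000000, Gamma_pqq = 1.067255, Gamma_qpp = 0.000000, Gamma_qpq = -0.587413, Gamma_qqq = 0.000000
  tau = 0.833333: gamma = (-0.916667, -0.041667), gamma' = (-0.500000, 0.250000); Gamma_ppp = -0.731261, Gamma_ppq = 0.000000, Gamma_pqq = 1.090725, Gamma_qpp = 0.000000, Gamma_qpq = -0.614566, Gamma_qqq = 0.000000
  tau = 1.000000: gamma = (-1.000000, 0.000000), gamma' = (-0.500000, 0.250000); Gamma_ppp = -0.707581, Gamma_ppq = 0.000000, Gamma_pqq = 1.111913, Gamma_qpp = 0.000000, Gamma_qpq = -0.636364, Gamma_qqq = 0.000000
step 0: V^p = -1.0000, V^q = 2.0000
step 1: k1 = (-0.074038, -0.522388), k2 = (-0.067805, -0.568292), k3 = (-0.066369, -0.566372), k4 = (-0.058067, -0.598377); V <- V + (h/6)(k1 + 2k2 + 2k3 + k4): V^p = -1.0222, V^q = 1.8117
step 2: k1 = (-0.058132, -0.598509), k2 = (-0.048384, -0.617630), k3 = (-0.048180, -0.616521), k4 = (-0.037983, -0.624216); V <- V + (h/6)(k1 + 2k2 + 2k3 + k4): V^p = -1.0383, V^q = 1.6066
step 3: k1 = (-0.038100, -0.624350), k2 = (-0.027754, -0.622211), k3 = (-0.028482, -0.622056), k4 = (-0.018256, -0.611914); V <- V + (h/6)(k1 + 2k2 + 2k3 + k4): V^p = -1.0477, V^q = 1.3997


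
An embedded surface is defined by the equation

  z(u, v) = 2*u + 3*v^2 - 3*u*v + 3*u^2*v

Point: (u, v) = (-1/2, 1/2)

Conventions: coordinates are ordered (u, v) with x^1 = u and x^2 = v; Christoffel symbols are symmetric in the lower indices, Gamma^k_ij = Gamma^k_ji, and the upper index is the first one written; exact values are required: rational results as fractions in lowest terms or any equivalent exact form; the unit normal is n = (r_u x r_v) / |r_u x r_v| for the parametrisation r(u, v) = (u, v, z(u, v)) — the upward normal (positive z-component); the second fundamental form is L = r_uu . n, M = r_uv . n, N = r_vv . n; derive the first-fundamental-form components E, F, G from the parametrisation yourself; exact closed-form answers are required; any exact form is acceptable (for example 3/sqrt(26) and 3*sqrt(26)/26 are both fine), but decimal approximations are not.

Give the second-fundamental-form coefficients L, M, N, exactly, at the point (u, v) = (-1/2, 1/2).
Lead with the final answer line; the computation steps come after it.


Answer: L = 12*sqrt(473)/473, M = -24*sqrt(473)/473, N = 24*sqrt(473)/473

z_u = -1, z_v = 21/4, z_uu = 3, z_uv = -6, z_vv = 6
E = 2, F = -21/4, G = 457/16; answer radicand W^2 = 473/16
unnormalised second-form numerators: l = 3, m = -6, n = 6; L = l/sqrt(473/16), and similarly M = m/sqrt(W^2), N = n/sqrt(W^2)


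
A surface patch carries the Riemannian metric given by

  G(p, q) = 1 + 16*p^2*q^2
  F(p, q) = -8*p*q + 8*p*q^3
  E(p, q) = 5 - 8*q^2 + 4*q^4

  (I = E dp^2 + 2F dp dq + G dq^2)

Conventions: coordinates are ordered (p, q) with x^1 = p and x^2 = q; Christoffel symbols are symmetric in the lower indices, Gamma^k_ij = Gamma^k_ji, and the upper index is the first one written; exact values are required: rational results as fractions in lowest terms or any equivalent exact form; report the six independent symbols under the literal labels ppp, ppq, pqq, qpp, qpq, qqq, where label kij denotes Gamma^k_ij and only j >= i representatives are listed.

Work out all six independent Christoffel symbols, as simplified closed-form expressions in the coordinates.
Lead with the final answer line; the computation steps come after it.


Answer: Gamma_ppp = 0, Gamma_ppq = (8*q^3 - 8*q)/(16*p^2*q^2 + 4*q^4 - 8*q^2 + 5), Gamma_pqq = (8*p*q^2 - 8*p)/(16*p^2*q^2 + 4*q^4 - 8*q^2 + 5), Gamma_qpp = 0, Gamma_qpq = 16*p*q^2/(16*p^2*q^2 + 4*q^4 - 8*q^2 + 5), Gamma_qqq = 16*p^2*q/(16*p^2*q^2 + 4*q^4 - 8*q^2 + 5)

E = 5 - 8*q^2 + 4*q^4; F = -8*p*q + 8*p*q^3; G = 1 + 16*p^2*q^2
Gamma^k_ij = (1/2) g^{kl} (d_i g_jl + d_j g_il - d_l g_ij), with g^inv = (1/(EG-F^2)) [[G, -F], [-F, E]]
first partials: E_p = 0, E_q = -16*q + 16*q^3, F_p = -8*q + 8*q^3, F_q = -8*p + 24*p*q^2, G_p = 32*p*q^2, G_q = 32*p^2*q
D = EG - F^2 = 5 - 8*q^2 + 4*q^4 + 16*p^2*q^2
expanded: Gamma^p_pp = (G E_p - 2F F_p + F E_q)/(2D), Gamma^p_pq = (G E_q - F G_p)/(2D), Gamma^p_qq = (2G F_q - G G_p - F G_q)/(2D), Gamma^q_pp = (2E F_p - E E_q - F E_p)/(2D), Gamma^q_pq = (E G_p - F E_q)/(2D), Gamma^q_qq = (E G_q - 2F F_q + F G_p)/(2D); substitute and cancel common factors


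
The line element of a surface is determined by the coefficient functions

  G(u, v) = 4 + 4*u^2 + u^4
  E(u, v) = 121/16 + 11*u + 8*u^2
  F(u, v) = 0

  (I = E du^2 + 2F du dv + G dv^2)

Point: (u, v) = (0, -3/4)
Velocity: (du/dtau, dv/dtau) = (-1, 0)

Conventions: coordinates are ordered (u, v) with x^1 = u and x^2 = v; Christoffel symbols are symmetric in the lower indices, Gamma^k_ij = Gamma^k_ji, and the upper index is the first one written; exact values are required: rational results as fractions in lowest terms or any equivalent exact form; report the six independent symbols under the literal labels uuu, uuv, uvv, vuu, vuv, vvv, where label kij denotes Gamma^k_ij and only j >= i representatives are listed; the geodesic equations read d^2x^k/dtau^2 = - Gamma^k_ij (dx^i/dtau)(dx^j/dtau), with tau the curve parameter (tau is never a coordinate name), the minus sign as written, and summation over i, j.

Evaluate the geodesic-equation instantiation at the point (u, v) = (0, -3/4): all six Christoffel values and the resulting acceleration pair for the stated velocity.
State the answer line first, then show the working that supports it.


Answer: Gamma_uuu = 8/11, Gamma_uuv = 0, Gamma_uvv = 0, Gamma_vuu = 0, Gamma_vuv = 0, Gamma_vvv = 0; accelerations (d^2u/dtau^2, d^2v/dtau^2) = (-8/11, 0)

E = 121/16, F = 0, G = 4 at the point
E_u = 11, E_v = 0, F_u = 0, F_v = 0, G_u = 0, G_v = 0
EG - F^2 = 121/4;  g^inv = (4/121) * [[4, 0], [0, 121/16]]
first-kind symbols [ij,l] = (1/2)(d_i g_jl + d_j g_il - d_l g_ij): [uu,u] = E_u/2 = 11/2, [uu,v] = F_u - E_v/2 = 0, [uv,u] = E_v/2 = 0, [uv,v] = G_u/2 = 0, [vv,u] = F_v - G_u/2 = 0, [vv,v] = G_v/2 = 0
Gamma^u_ij = (G*[ij,u] - F*[ij,v])/(EG - F^2), Gamma^v_ij = (E*[ij,v] - F*[ij,u])/(EG - F^2)
Gamma_uuu = 8/11, Gamma_uuv = 0, Gamma_uvv = 0, Gamma_vuu = 0, Gamma_vuv = 0, Gamma_vvv = 0
d^2u/dtau^2 = -(Gamma_uuu*(-1)^2 + 2*Gamma_uuv*(-1)*(0) + Gamma_uvv*(0)^2) = -8/11
d^2v/dtau^2 = -(Gamma_vuu*(-1)^2 + 2*Gamma_vuv*(-1)*(0) + Gamma_vvv*(0)^2) = 0


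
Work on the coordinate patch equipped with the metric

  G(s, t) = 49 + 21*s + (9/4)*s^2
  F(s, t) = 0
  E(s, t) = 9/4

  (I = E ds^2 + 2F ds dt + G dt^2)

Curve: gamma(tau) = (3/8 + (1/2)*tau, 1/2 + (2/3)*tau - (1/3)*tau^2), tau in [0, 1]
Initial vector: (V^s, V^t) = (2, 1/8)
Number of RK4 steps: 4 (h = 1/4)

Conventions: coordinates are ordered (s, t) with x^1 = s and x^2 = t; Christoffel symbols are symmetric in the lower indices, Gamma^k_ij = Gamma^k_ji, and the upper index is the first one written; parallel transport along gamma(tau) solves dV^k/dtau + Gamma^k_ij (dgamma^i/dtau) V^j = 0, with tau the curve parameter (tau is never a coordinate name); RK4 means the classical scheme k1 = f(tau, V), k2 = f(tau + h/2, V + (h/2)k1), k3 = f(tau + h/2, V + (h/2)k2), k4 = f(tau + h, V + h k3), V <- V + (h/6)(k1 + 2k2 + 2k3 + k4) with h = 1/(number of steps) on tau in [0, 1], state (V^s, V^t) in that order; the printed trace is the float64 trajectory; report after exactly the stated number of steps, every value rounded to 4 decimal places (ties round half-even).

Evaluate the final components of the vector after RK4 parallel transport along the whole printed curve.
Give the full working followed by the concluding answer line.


gamma'(tau) = (1/2, 2/3 - (2/3)*tau); f(tau, V)^k = -Gamma^k_ij(gamma(tau)) gamma'^i(tau) V^j; h = 1/4; intermediate values shown to 6 dp
curve data and Christoffel symbols at the stage parameters:
  tau = 0.000000: gamma = (0.375000, 0.500000), gamma' = (0.500000, 0.666667); Gamma_sss = 0.000000, Gamma_sst = 0.000000, Gamma_stt = -5.041667, Gamma_tss = 0.000000, Gamma_tst = 0.198347, Gamma_ttt = 0.000000
  tau = 0.125000: gamma = (0.437500, 0.578125), gamma' = (0.500000, 0.583333); Gamma_sss = 0.000000, Gamma_sst = 0.000000, Gamma_stt = -5.104167, Gamma_tss = 0.000000, Gamma_tst = 0.195918, Gamma_ttt = 0.000000
  tau = 0.250000: gamma = (0.500000, 0.645833), gamma' = (0.500000, 0.500000); Gamma_sss = 0.000000, Gamma_sst = 0.000000, Gamma_stt = -5.166667, Gamma_tss = 0.000000, Gamma_tst = 0.193548, Gamma_ttt = 0.000000
  tau = 0.375000: gamma = (0.562500, 0.703125), gamma' = (0.500000, 0.416667); Gamma_sss = 0.000000, Gamma_sst = 0.000000, Gamma_stt = -5.229167, Gamma_tss = 0.000000, Gamma_tst = 0.191235, Gamma_ttt = 0.000000
  tau = 0.500000: gamma = (0.625000, 0.750000), gamma' = (0.500000, 0.333333); Gamma_sss = 0.000000, Gamma_sst = 0.000000, Gamma_stt = -5.291667, Gamma_tss = 0.000000, Gamma_tst = 0.188976, Gamma_ttt = 0.000000
  tau = 0.625000: gamma = (0.687500, 0.786458), gamma' = (0.500000, 0.250000); Gamma_sss = 0.000000, Gamma_sst = 0.000000, Gamma_stt = -5.354167, Gamma_tss = 0.000000, Gamma_tst = 0.186770, Gamma_ttt = 0.000000
  tau = 0.750000: gamma = (0.750000, 0.812500), gamma' = (0.500000, 0.166667); Gamma_sss = 0.000000, Gamma_sst = 0.000000, Gamma_stt = -5.416667, Gamma_tss = 0.000000, Gamma_tst = 0.184615, Gamma_ttt = 0.000000
  tau = 0.875000: gamma = (0.812500, 0.828125), gamma' = (0.500000, 0.083333); Gamma_sss = 0.000000, Gamma_sst = 0.000000, Gamma_stt = -5.479167, Gamma_tss = 0.000000, Gamma_tst = 0.182510, Gamma_ttt = 0.000000
  tau = 1.000000: gamma = (0.875000, 0.833333), gamma' = (0.500000, 0.000000); Gamma_sss = 0.000000, Gamma_sst = 0.000000, Gamma_stt = -5.541667, Gamma_tss = 0.000000, Gamma_tst = 0.180451, Gamma_ttt = 0.000000
step 0: V^s = 2.0000, V^t = 0.1250
step 1: k1 = (0.420139, -0.276860), k2 = (0.269138, -0.243428), k3 = (0.281580, -0.241680), k4 = (0.166831, -0.206610); V <- V + (h/6)(k1 + 2k2 + 2k3 + k4): V^s = 2.0704, V^t = 0.0644
step 2: k1 = (0.166443, -0.206592), k2 = (0.084115, -0.170317), k3 = (0.093994, -0.169931), k4 = (0.038712, -0.133970); V <- V + (h/6)(k1 + 2k2 + 2k3 + k4): V^s = 2.0937, V^t = 0.0219
step 3: k1 = (0.038604, -0.133957), k2 = (0.006881, -0.098468), k3 = (0.012819, -0.098697), k4 = (-0.002517, -0.064264); V <- V + (h/6)(k1 + 2k2 + 2k3 + k4): V^s = 2.0969, V^t = -0.0028
step 4: k1 = (-0.002531, -0.064261), k2 = (-0.004948, -0.030898), k3 = (-0.003044, -0.031274), k4 = (0.000000, 0.000958); V <- V + (h/6)(k1 + 2k2 + 2k3 + k4): V^s = 2.0961, V^t = -0.0106

Answer: V^s = 2.0961, V^t = -0.0106
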